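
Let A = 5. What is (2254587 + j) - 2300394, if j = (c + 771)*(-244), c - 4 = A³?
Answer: -265407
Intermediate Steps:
c = 129 (c = 4 + 5³ = 4 + 125 = 129)
j = -219600 (j = (129 + 771)*(-244) = 900*(-244) = -219600)
(2254587 + j) - 2300394 = (2254587 - 219600) - 2300394 = 2034987 - 2300394 = -265407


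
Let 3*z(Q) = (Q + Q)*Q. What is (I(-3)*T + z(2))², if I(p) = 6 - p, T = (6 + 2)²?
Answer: 3013696/9 ≈ 3.3486e+5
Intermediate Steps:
T = 64 (T = 8² = 64)
z(Q) = 2*Q²/3 (z(Q) = ((Q + Q)*Q)/3 = ((2*Q)*Q)/3 = (2*Q²)/3 = 2*Q²/3)
(I(-3)*T + z(2))² = ((6 - 1*(-3))*64 + (⅔)*2²)² = ((6 + 3)*64 + (⅔)*4)² = (9*64 + 8/3)² = (576 + 8/3)² = (1736/3)² = 3013696/9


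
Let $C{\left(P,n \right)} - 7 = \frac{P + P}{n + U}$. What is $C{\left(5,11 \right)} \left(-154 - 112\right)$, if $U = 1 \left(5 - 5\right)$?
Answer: $- \frac{23142}{11} \approx -2103.8$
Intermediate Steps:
$U = 0$ ($U = 1 \cdot 0 = 0$)
$C{\left(P,n \right)} = 7 + \frac{2 P}{n}$ ($C{\left(P,n \right)} = 7 + \frac{P + P}{n + 0} = 7 + \frac{2 P}{n}$)
$C{\left(5,11 \right)} \left(-154 - 112\right) = \left(7 + 2 \cdot 5 \cdot \frac{1}{11}\right) \left(-154 - 112\right) = \left(7 + 2 \cdot 5 \cdot \frac{1}{11}\right) \left(-266\right) = \left(7 + \frac{10}{11}\right) \left(-266\right) = \frac{87}{11} \left(-266\right) = - \frac{23142}{11}$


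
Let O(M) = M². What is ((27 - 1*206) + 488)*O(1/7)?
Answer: 309/49 ≈ 6.3061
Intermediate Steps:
((27 - 1*206) + 488)*O(1/7) = ((27 - 1*206) + 488)*(1/7)² = ((27 - 206) + 488)*(⅐)² = (-179 + 488)*(1/49) = 309*(1/49) = 309/49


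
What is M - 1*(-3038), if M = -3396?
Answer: -358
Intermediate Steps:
M - 1*(-3038) = -3396 - 1*(-3038) = -3396 + 3038 = -358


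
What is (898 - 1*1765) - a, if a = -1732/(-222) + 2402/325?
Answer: -31825097/36075 ≈ -882.19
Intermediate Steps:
a = 548072/36075 (a = -1732*(-1/222) + 2402*(1/325) = 866/111 + 2402/325 = 548072/36075 ≈ 15.193)
(898 - 1*1765) - a = (898 - 1*1765) - 1*548072/36075 = (898 - 1765) - 548072/36075 = -867 - 548072/36075 = -31825097/36075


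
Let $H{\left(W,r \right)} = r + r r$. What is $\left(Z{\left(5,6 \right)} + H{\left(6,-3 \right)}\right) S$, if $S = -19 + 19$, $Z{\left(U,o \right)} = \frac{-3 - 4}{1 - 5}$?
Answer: $0$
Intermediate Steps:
$Z{\left(U,o \right)} = \frac{7}{4}$ ($Z{\left(U,o \right)} = - \frac{7}{-4} = \left(-7\right) \left(- \frac{1}{4}\right) = \frac{7}{4}$)
$H{\left(W,r \right)} = r + r^{2}$
$S = 0$
$\left(Z{\left(5,6 \right)} + H{\left(6,-3 \right)}\right) S = \left(\frac{7}{4} - 3 \left(1 - 3\right)\right) 0 = \left(\frac{7}{4} - -6\right) 0 = \left(\frac{7}{4} + 6\right) 0 = \frac{31}{4} \cdot 0 = 0$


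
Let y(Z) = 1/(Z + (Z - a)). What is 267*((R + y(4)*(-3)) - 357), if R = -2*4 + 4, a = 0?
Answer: -771897/8 ≈ -96487.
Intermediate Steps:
y(Z) = 1/(2*Z) (y(Z) = 1/(Z + (Z - 1*0)) = 1/(Z + (Z + 0)) = 1/(Z + Z) = 1/(2*Z))
R = -4 (R = -8 + 4 = -4)
267*((R + y(4)*(-3)) - 357) = 267*((-4 + ((½)/4)*(-3)) - 357) = 267*((-4 + ((½)*(¼))*(-3)) - 357) = 267*((-4 + (⅛)*(-3)) - 357) = 267*((-4 - 3/8) - 357) = 267*(-35/8 - 357) = 267*(-2891/8) = -771897/8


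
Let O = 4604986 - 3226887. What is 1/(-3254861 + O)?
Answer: -1/1876762 ≈ -5.3283e-7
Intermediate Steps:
O = 1378099
1/(-3254861 + O) = 1/(-3254861 + 1378099) = 1/(-1876762) = -1/1876762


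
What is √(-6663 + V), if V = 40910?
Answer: √34247 ≈ 185.06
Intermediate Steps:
√(-6663 + V) = √(-6663 + 40910) = √34247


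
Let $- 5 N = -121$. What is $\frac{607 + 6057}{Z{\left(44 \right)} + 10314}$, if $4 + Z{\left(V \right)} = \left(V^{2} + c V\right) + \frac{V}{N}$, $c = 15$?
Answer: $\frac{36652}{70993} \approx 0.51628$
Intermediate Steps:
$N = \frac{121}{5}$ ($N = \left(- \frac{1}{5}\right) \left(-121\right) = \frac{121}{5} \approx 24.2$)
$Z{\left(V \right)} = -4 + V^{2} + \frac{1820 V}{121}$ ($Z{\left(V \right)} = -4 + \left(\left(V^{2} + 15 V\right) + \frac{V}{\frac{121}{5}}\right) = -4 + \left(\left(V^{2} + 15 V\right) + V \frac{5}{121}\right) = -4 + \left(\left(V^{2} + 15 V\right) + \frac{5 V}{121}\right) = -4 + \left(V^{2} + \frac{1820 V}{121}\right) = -4 + V^{2} + \frac{1820 V}{121}$)
$\frac{607 + 6057}{Z{\left(44 \right)} + 10314} = \frac{607 + 6057}{\left(-4 + 44^{2} + \frac{1820}{121} \cdot 44\right) + 10314} = \frac{6664}{\left(-4 + 1936 + \frac{7280}{11}\right) + 10314} = \frac{6664}{\frac{28532}{11} + 10314} = \frac{6664}{\frac{141986}{11}} = 6664 \cdot \frac{11}{141986} = \frac{36652}{70993}$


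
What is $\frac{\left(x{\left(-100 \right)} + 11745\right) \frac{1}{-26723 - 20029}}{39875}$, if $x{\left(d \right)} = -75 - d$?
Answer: $- \frac{107}{16947600} \approx -6.3136 \cdot 10^{-6}$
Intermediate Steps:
$\frac{\left(x{\left(-100 \right)} + 11745\right) \frac{1}{-26723 - 20029}}{39875} = \frac{\left(\left(-75 - -100\right) + 11745\right) \frac{1}{-26723 - 20029}}{39875} = \frac{\left(-75 + 100\right) + 11745}{-46752} \cdot \frac{1}{39875} = \left(25 + 11745\right) \left(- \frac{1}{46752}\right) \frac{1}{39875} = 11770 \left(- \frac{1}{46752}\right) \frac{1}{39875} = \left(- \frac{5885}{23376}\right) \frac{1}{39875} = - \frac{107}{16947600}$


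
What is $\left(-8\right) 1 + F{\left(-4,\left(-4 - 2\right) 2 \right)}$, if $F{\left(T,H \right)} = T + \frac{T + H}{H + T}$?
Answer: $-11$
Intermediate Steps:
$F{\left(T,H \right)} = 1 + T$ ($F{\left(T,H \right)} = T + \frac{H + T}{H + T} = T + 1 = 1 + T$)
$\left(-8\right) 1 + F{\left(-4,\left(-4 - 2\right) 2 \right)} = \left(-8\right) 1 + \left(1 - 4\right) = -8 - 3 = -11$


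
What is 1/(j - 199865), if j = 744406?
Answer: 1/544541 ≈ 1.8364e-6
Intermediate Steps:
1/(j - 199865) = 1/(744406 - 199865) = 1/544541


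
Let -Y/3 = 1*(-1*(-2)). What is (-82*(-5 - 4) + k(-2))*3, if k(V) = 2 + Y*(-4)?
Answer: 2292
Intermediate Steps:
Y = -6 (Y = -3*(-1*(-2)) = -3*2 = -6)
k(V) = 26 (k(V) = 2 - 6*(-4) = 2 + 24 = 26)
(-82*(-5 - 4) + k(-2))*3 = (-82*(-5 - 4) + 26)*3 = (-(-738) + 26)*3 = (-82*(-9) + 26)*3 = (738 + 26)*3 = 764*3 = 2292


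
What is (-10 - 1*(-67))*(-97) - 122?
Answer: -5651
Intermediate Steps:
(-10 - 1*(-67))*(-97) - 122 = (-10 + 67)*(-97) - 122 = 57*(-97) - 122 = -5529 - 122 = -5651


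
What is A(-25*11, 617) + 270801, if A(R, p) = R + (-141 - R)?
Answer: 270660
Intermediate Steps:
A(R, p) = -141
A(-25*11, 617) + 270801 = -141 + 270801 = 270660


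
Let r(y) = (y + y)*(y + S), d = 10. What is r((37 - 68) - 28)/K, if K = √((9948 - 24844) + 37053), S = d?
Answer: 5782*√22157/22157 ≈ 38.844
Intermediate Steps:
S = 10
r(y) = 2*y*(10 + y) (r(y) = (y + y)*(y + 10) = (2*y)*(10 + y) = 2*y*(10 + y))
K = √22157 (K = √(-14896 + 37053) = √22157 ≈ 148.85)
r((37 - 68) - 28)/K = (2*((37 - 68) - 28)*(10 + ((37 - 68) - 28)))/(√22157) = (2*(-31 - 28)*(10 + (-31 - 28)))*(√22157/22157) = (2*(-59)*(10 - 59))*(√22157/22157) = (2*(-59)*(-49))*(√22157/22157) = 5782*(√22157/22157) = 5782*√22157/22157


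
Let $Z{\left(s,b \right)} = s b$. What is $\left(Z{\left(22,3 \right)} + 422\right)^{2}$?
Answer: $238144$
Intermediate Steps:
$Z{\left(s,b \right)} = b s$
$\left(Z{\left(22,3 \right)} + 422\right)^{2} = \left(3 \cdot 22 + 422\right)^{2} = \left(66 + 422\right)^{2} = 488^{2} = 238144$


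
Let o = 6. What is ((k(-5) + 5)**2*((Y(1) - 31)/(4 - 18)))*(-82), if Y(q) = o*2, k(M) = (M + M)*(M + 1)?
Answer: -1577475/7 ≈ -2.2535e+5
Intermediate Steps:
k(M) = 2*M*(1 + M) (k(M) = (2*M)*(1 + M) = 2*M*(1 + M))
Y(q) = 12 (Y(q) = 6*2 = 12)
((k(-5) + 5)**2*((Y(1) - 31)/(4 - 18)))*(-82) = ((2*(-5)*(1 - 5) + 5)**2*((12 - 31)/(4 - 18)))*(-82) = ((2*(-5)*(-4) + 5)**2*(-19/(-14)))*(-82) = ((40 + 5)**2*(-19*(-1/14)))*(-82) = (45**2*(19/14))*(-82) = (2025*(19/14))*(-82) = (38475/14)*(-82) = -1577475/7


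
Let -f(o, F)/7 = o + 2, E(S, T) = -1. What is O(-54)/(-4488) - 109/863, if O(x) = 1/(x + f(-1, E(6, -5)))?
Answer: -29839849/236261784 ≈ -0.12630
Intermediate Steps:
f(o, F) = -14 - 7*o (f(o, F) = -7*(o + 2) = -7*(2 + o) = -14 - 7*o)
O(x) = 1/(-7 + x) (O(x) = 1/(x + (-14 - 7*(-1))) = 1/(x + (-14 + 7)) = 1/(x - 7) = 1/(-7 + x))
O(-54)/(-4488) - 109/863 = 1/(-7 - 54*(-4488)) - 109/863 = -1/4488/(-61) - 109*1/863 = -1/61*(-1/4488) - 109/863 = 1/273768 - 109/863 = -29839849/236261784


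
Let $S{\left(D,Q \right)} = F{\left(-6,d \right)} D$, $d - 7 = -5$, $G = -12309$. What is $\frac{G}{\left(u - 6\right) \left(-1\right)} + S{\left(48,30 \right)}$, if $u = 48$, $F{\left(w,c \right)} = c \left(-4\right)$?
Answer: $- \frac{1273}{14} \approx -90.929$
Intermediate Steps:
$d = 2$ ($d = 7 - 5 = 2$)
$F{\left(w,c \right)} = - 4 c$
$S{\left(D,Q \right)} = - 8 D$ ($S{\left(D,Q \right)} = \left(-4\right) 2 D = - 8 D$)
$\frac{G}{\left(u - 6\right) \left(-1\right)} + S{\left(48,30 \right)} = - \frac{12309}{\left(48 - 6\right) \left(-1\right)} - 384 = - \frac{12309}{42 \left(-1\right)} - 384 = - \frac{12309}{-42} - 384 = \left(-12309\right) \left(- \frac{1}{42}\right) - 384 = \frac{4103}{14} - 384 = - \frac{1273}{14}$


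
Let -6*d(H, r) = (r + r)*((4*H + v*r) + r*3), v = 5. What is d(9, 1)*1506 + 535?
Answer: -21553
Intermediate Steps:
d(H, r) = -r*(4*H + 8*r)/3 (d(H, r) = -(r + r)*((4*H + 5*r) + r*3)/6 = -2*r*((4*H + 5*r) + 3*r)/6 = -2*r*(4*H + 8*r)/6 = -r*(4*H + 8*r)/3)
d(9, 1)*1506 + 535 = -4/3*1*(9 + 2*1)*1506 + 535 = -4/3*1*(9 + 2)*1506 + 535 = -4/3*1*11*1506 + 535 = -44/3*1506 + 535 = -22088 + 535 = -21553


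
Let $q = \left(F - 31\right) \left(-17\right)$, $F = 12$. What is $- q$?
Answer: $-323$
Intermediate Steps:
$q = 323$ ($q = \left(12 - 31\right) \left(-17\right) = \left(-19\right) \left(-17\right) = 323$)
$- q = \left(-1\right) 323 = -323$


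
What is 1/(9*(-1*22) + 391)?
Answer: 1/193 ≈ 0.0051813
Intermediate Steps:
1/(9*(-1*22) + 391) = 1/(9*(-22) + 391) = 1/(-198 + 391) = 1/193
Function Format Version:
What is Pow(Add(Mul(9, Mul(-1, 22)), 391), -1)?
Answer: Rational(1, 193) ≈ 0.0051813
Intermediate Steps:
Pow(Add(Mul(9, Mul(-1, 22)), 391), -1) = Pow(Add(Mul(9, -22), 391), -1) = Pow(Add(-198, 391), -1) = Pow(193, -1) = Rational(1, 193)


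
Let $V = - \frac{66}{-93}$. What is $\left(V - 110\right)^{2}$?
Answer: $\frac{11478544}{961} \approx 11944.0$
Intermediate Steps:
$V = \frac{22}{31}$ ($V = \left(-66\right) \left(- \frac{1}{93}\right) = \frac{22}{31} \approx 0.70968$)
$\left(V - 110\right)^{2} = \left(\frac{22}{31} - 110\right)^{2} = \left(- \frac{3388}{31}\right)^{2} = \frac{11478544}{961}$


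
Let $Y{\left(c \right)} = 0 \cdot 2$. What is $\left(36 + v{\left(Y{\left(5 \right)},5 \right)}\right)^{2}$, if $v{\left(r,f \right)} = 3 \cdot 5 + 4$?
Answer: $3025$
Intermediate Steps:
$Y{\left(c \right)} = 0$
$v{\left(r,f \right)} = 19$ ($v{\left(r,f \right)} = 15 + 4 = 19$)
$\left(36 + v{\left(Y{\left(5 \right)},5 \right)}\right)^{2} = \left(36 + 19\right)^{2} = 55^{2} = 3025$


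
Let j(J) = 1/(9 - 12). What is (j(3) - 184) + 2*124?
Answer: 191/3 ≈ 63.667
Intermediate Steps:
j(J) = -1/3 (j(J) = 1/(-3) = -1/3)
(j(3) - 184) + 2*124 = (-1/3 - 184) + 2*124 = -553/3 + 248 = 191/3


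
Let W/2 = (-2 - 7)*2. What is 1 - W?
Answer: 37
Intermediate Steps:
W = -36 (W = 2*((-2 - 7)*2) = 2*(-9*2) = 2*(-18) = -36)
1 - W = 1 - 1*(-36) = 1 + 36 = 37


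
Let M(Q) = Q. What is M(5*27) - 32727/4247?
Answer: 540618/4247 ≈ 127.29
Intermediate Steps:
M(5*27) - 32727/4247 = 5*27 - 32727/4247 = 135 - 32727*1/4247 = 135 - 32727/4247 = 540618/4247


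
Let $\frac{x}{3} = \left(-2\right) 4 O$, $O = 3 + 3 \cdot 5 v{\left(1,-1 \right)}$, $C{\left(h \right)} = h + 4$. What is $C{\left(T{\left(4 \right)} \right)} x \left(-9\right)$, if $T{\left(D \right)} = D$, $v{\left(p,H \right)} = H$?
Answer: $-20736$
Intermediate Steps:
$C{\left(h \right)} = 4 + h$
$O = -12$ ($O = 3 + 3 \cdot 5 \left(-1\right) = 3 + 3 \left(-5\right) = 3 - 15 = -12$)
$x = 288$ ($x = 3 \left(-2\right) 4 \left(-12\right) = 3 \left(\left(-8\right) \left(-12\right)\right) = 3 \cdot 96 = 288$)
$C{\left(T{\left(4 \right)} \right)} x \left(-9\right) = \left(4 + 4\right) 288 \left(-9\right) = 8 \cdot 288 \left(-9\right) = 2304 \left(-9\right) = -20736$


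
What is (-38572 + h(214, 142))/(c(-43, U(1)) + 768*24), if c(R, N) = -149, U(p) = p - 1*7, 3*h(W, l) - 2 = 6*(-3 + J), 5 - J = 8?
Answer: -115750/54849 ≈ -2.1103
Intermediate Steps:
J = -3 (J = 5 - 1*8 = 5 - 8 = -3)
h(W, l) = -34/3 (h(W, l) = ⅔ + (6*(-3 - 3))/3 = ⅔ + (6*(-6))/3 = ⅔ + (⅓)*(-36) = ⅔ - 12 = -34/3)
U(p) = -7 + p (U(p) = p - 7 = -7 + p)
(-38572 + h(214, 142))/(c(-43, U(1)) + 768*24) = (-38572 - 34/3)/(-149 + 768*24) = -115750/(3*(-149 + 18432)) = -115750/3/18283 = -115750/3*1/18283 = -115750/54849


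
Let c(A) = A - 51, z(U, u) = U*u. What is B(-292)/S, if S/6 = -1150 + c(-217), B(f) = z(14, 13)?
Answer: -91/4254 ≈ -0.021392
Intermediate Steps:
c(A) = -51 + A
B(f) = 182 (B(f) = 14*13 = 182)
S = -8508 (S = 6*(-1150 + (-51 - 217)) = 6*(-1150 - 268) = 6*(-1418) = -8508)
B(-292)/S = 182/(-8508) = 182*(-1/8508) = -91/4254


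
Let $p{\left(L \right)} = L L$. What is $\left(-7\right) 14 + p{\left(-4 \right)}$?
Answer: $-82$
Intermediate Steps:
$p{\left(L \right)} = L^{2}$
$\left(-7\right) 14 + p{\left(-4 \right)} = \left(-7\right) 14 + \left(-4\right)^{2} = -98 + 16 = -82$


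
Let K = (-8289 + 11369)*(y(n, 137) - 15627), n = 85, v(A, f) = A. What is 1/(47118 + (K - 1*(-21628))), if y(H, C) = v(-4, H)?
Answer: -1/48074734 ≈ -2.0801e-8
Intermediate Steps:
y(H, C) = -4
K = -48143480 (K = (-8289 + 11369)*(-4 - 15627) = 3080*(-15631) = -48143480)
1/(47118 + (K - 1*(-21628))) = 1/(47118 + (-48143480 - 1*(-21628))) = 1/(47118 + (-48143480 + 21628)) = 1/(47118 - 48121852) = 1/(-48074734) = -1/48074734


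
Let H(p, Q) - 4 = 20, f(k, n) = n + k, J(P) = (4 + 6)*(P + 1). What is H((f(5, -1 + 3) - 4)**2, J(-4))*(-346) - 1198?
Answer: -9502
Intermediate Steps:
J(P) = 10 + 10*P (J(P) = 10*(1 + P) = 10 + 10*P)
f(k, n) = k + n
H(p, Q) = 24 (H(p, Q) = 4 + 20 = 24)
H((f(5, -1 + 3) - 4)**2, J(-4))*(-346) - 1198 = 24*(-346) - 1198 = -8304 - 1198 = -9502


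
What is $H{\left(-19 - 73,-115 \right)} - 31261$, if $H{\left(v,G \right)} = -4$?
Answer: $-31265$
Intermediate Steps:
$H{\left(-19 - 73,-115 \right)} - 31261 = -4 - 31261 = -31265$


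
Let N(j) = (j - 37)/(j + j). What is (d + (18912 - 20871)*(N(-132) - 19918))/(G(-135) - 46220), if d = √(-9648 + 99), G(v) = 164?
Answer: -3433593499/4052928 - I*√1061/15352 ≈ -847.19 - 0.0021217*I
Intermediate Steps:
N(j) = (-37 + j)/(2*j) (N(j) = (-37 + j)/((2*j)) = (-37 + j)*(1/(2*j)) = (-37 + j)/(2*j))
d = 3*I*√1061 (d = √(-9549) = 3*I*√1061 ≈ 97.719*I)
(d + (18912 - 20871)*(N(-132) - 19918))/(G(-135) - 46220) = (3*I*√1061 + (18912 - 20871)*((½)*(-37 - 132)/(-132) - 19918))/(164 - 46220) = (3*I*√1061 - 1959*((½)*(-1/132)*(-169) - 19918))/(-46056) = (3*I*√1061 - 1959*(169/264 - 19918))*(-1/46056) = (3*I*√1061 - 1959*(-5258183/264))*(-1/46056) = (3*I*√1061 + 3433593499/88)*(-1/46056) = (3433593499/88 + 3*I*√1061)*(-1/46056) = -3433593499/4052928 - I*√1061/15352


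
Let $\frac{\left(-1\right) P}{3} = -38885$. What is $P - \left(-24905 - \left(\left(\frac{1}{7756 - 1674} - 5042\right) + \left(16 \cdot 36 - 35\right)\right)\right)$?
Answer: $\frac{833592839}{6082} \approx 1.3706 \cdot 10^{5}$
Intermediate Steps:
$P = 116655$ ($P = \left(-3\right) \left(-38885\right) = 116655$)
$P - \left(-24905 - \left(\left(\frac{1}{7756 - 1674} - 5042\right) + \left(16 \cdot 36 - 35\right)\right)\right) = 116655 - \left(-24905 - \left(\left(\frac{1}{7756 - 1674} - 5042\right) + \left(16 \cdot 36 - 35\right)\right)\right) = 116655 - \left(-24905 - \left(\left(\frac{1}{6082} - 5042\right) + \left(576 - 35\right)\right)\right) = 116655 - \left(-24905 - \left(\left(\frac{1}{6082} - 5042\right) + 541\right)\right) = 116655 - \left(-24905 - \left(- \frac{30665443}{6082} + 541\right)\right) = 116655 - \left(-24905 - - \frac{27375081}{6082}\right) = 116655 - \left(-24905 + \frac{27375081}{6082}\right) = 116655 - - \frac{124097129}{6082} = 116655 + \frac{124097129}{6082} = \frac{833592839}{6082}$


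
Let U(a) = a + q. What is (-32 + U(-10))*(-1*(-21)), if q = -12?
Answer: -1134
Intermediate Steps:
U(a) = -12 + a (U(a) = a - 12 = -12 + a)
(-32 + U(-10))*(-1*(-21)) = (-32 + (-12 - 10))*(-1*(-21)) = (-32 - 22)*21 = -54*21 = -1134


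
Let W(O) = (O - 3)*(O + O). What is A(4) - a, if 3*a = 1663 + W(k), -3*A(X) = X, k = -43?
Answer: -5623/3 ≈ -1874.3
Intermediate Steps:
A(X) = -X/3
W(O) = 2*O*(-3 + O) (W(O) = (-3 + O)*(2*O) = 2*O*(-3 + O))
a = 1873 (a = (1663 + 2*(-43)*(-3 - 43))/3 = (1663 + 2*(-43)*(-46))/3 = (1663 + 3956)/3 = (1/3)*5619 = 1873)
A(4) - a = -1/3*4 - 1*1873 = -4/3 - 1873 = -5623/3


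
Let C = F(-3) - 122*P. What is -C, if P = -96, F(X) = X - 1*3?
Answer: -11706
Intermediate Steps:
F(X) = -3 + X (F(X) = X - 3 = -3 + X)
C = 11706 (C = (-3 - 3) - 122*(-96) = -6 + 11712 = 11706)
-C = -1*11706 = -11706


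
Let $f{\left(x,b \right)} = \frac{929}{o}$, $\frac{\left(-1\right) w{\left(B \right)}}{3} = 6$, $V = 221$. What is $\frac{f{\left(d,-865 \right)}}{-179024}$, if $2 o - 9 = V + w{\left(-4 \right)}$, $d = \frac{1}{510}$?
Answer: $- \frac{929}{18976544} \approx -4.8955 \cdot 10^{-5}$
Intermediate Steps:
$d = \frac{1}{510} \approx 0.0019608$
$w{\left(B \right)} = -18$ ($w{\left(B \right)} = \left(-3\right) 6 = -18$)
$o = 106$ ($o = \frac{9}{2} + \frac{221 - 18}{2} = \frac{9}{2} + \frac{1}{2} \cdot 203 = \frac{9}{2} + \frac{203}{2} = 106$)
$f{\left(x,b \right)} = \frac{929}{106}$
$\frac{f{\left(d,-865 \right)}}{-179024} = \frac{929}{106 \left(-179024\right)} = \frac{929}{106} \left(- \frac{1}{179024}\right) = - \frac{929}{18976544}$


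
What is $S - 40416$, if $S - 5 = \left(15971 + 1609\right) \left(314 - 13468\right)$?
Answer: $-231287731$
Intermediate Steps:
$S = -231247315$ ($S = 5 + \left(15971 + 1609\right) \left(314 - 13468\right) = 5 + 17580 \left(-13154\right) = 5 - 231247320 = -231247315$)
$S - 40416 = -231247315 - 40416 = -231287731$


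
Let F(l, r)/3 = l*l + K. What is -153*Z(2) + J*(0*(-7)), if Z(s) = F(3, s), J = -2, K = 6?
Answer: -6885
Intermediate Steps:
F(l, r) = 18 + 3*l² (F(l, r) = 3*(l*l + 6) = 3*(l² + 6) = 3*(6 + l²) = 18 + 3*l²)
Z(s) = 45 (Z(s) = 18 + 3*3² = 18 + 3*9 = 18 + 27 = 45)
-153*Z(2) + J*(0*(-7)) = -153*45 - 0*(-7) = -6885 - 2*0 = -6885 + 0 = -6885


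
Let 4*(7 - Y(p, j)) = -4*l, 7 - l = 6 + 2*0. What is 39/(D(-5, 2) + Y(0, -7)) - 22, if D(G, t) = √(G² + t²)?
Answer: -458/35 - 39*√29/35 ≈ -19.086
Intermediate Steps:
l = 1 (l = 7 - (6 + 2*0) = 7 - (6 + 0) = 7 - 1*6 = 7 - 6 = 1)
Y(p, j) = 8 (Y(p, j) = 7 - (-1) = 7 - ¼*(-4) = 7 + 1 = 8)
39/(D(-5, 2) + Y(0, -7)) - 22 = 39/(√((-5)² + 2²) + 8) - 22 = 39/(√(25 + 4) + 8) - 22 = 39/(√29 + 8) - 22 = 39/(8 + √29) - 22 = -22 + 39/(8 + √29)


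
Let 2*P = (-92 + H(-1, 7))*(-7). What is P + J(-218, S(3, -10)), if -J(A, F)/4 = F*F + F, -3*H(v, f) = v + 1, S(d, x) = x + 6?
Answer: 274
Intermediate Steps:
S(d, x) = 6 + x
H(v, f) = -⅓ - v/3 (H(v, f) = -(v + 1)/3 = -(1 + v)/3 = -⅓ - v/3)
J(A, F) = -4*F - 4*F² (J(A, F) = -4*(F*F + F) = -4*(F² + F) = -4*(F + F²) = -4*F - 4*F²)
P = 322 (P = ((-92 + (-⅓ - ⅓*(-1)))*(-7))/2 = ((-92 + (-⅓ + ⅓))*(-7))/2 = ((-92 + 0)*(-7))/2 = (-92*(-7))/2 = (½)*644 = 322)
P + J(-218, S(3, -10)) = 322 - 4*(6 - 10)*(1 + (6 - 10)) = 322 - 4*(-4)*(1 - 4) = 322 - 4*(-4)*(-3) = 322 - 48 = 274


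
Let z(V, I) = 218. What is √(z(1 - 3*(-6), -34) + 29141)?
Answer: √29359 ≈ 171.34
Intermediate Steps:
√(z(1 - 3*(-6), -34) + 29141) = √(218 + 29141) = √29359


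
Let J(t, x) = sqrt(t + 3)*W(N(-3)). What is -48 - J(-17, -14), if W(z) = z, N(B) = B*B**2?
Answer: -48 + 27*I*sqrt(14) ≈ -48.0 + 101.02*I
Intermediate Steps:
N(B) = B**3
J(t, x) = -27*sqrt(3 + t) (J(t, x) = sqrt(t + 3)*(-3)**3 = sqrt(3 + t)*(-27) = -27*sqrt(3 + t))
-48 - J(-17, -14) = -48 - (-27)*sqrt(3 - 17) = -48 - (-27)*sqrt(-14) = -48 - (-27)*I*sqrt(14) = -48 + 27*I*sqrt(14)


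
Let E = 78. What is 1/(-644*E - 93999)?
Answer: -1/144231 ≈ -6.9333e-6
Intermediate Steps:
1/(-644*E - 93999) = 1/(-644*78 - 93999) = 1/(-50232 - 93999) = 1/(-144231) = -1/144231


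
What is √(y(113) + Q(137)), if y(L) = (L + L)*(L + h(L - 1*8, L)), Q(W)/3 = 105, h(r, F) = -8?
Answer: √24045 ≈ 155.06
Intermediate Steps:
Q(W) = 315 (Q(W) = 3*105 = 315)
y(L) = 2*L*(-8 + L) (y(L) = (L + L)*(L - 8) = (2*L)*(-8 + L) = 2*L*(-8 + L))
√(y(113) + Q(137)) = √(2*113*(-8 + 113) + 315) = √(2*113*105 + 315) = √(23730 + 315) = √24045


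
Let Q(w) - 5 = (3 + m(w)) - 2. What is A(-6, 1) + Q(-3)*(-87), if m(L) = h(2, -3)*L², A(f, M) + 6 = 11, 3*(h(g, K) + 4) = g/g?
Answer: 2354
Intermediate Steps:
h(g, K) = -11/3 (h(g, K) = -4 + (g/g)/3 = -4 + (⅓)*1 = -4 + ⅓ = -11/3)
A(f, M) = 5 (A(f, M) = -6 + 11 = 5)
m(L) = -11*L²/3
Q(w) = 6 - 11*w²/3 (Q(w) = 5 + ((3 - 11*w²/3) - 2) = 5 + (1 - 11*w²/3) = 6 - 11*w²/3)
A(-6, 1) + Q(-3)*(-87) = 5 + (6 - 11/3*(-3)²)*(-87) = 5 + (6 - 11/3*9)*(-87) = 5 + (6 - 33)*(-87) = 5 - 27*(-87) = 5 + 2349 = 2354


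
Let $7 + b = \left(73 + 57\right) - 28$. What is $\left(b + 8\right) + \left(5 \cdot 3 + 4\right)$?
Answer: $122$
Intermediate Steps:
$b = 95$ ($b = -7 + \left(\left(73 + 57\right) - 28\right) = -7 + \left(130 - 28\right) = -7 + 102 = 95$)
$\left(b + 8\right) + \left(5 \cdot 3 + 4\right) = \left(95 + 8\right) + \left(5 \cdot 3 + 4\right) = 103 + \left(15 + 4\right) = 103 + 19 = 122$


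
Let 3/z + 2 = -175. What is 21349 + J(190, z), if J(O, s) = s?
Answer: 1259590/59 ≈ 21349.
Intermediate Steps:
z = -1/59 (z = 3/(-2 - 175) = 3/(-177) = 3*(-1/177) = -1/59 ≈ -0.016949)
21349 + J(190, z) = 21349 - 1/59 = 1259590/59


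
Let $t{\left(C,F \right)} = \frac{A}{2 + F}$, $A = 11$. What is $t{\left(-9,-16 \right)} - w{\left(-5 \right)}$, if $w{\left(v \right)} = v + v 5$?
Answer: $\frac{409}{14} \approx 29.214$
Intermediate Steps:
$w{\left(v \right)} = 6 v$ ($w{\left(v \right)} = v + 5 v = 6 v$)
$t{\left(C,F \right)} = \frac{11}{2 + F}$ ($t{\left(C,F \right)} = \frac{1}{2 + F} 11 = \frac{11}{2 + F}$)
$t{\left(-9,-16 \right)} - w{\left(-5 \right)} = \frac{11}{2 - 16} - 6 \left(-5\right) = \frac{11}{-14} - -30 = 11 \left(- \frac{1}{14}\right) + 30 = - \frac{11}{14} + 30 = \frac{409}{14}$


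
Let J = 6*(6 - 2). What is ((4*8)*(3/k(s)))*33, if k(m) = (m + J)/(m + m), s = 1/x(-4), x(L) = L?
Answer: -6336/95 ≈ -66.695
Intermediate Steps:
J = 24 (J = 6*4 = 24)
s = -1/4 (s = 1/(-4) = -1/4 ≈ -0.25000)
k(m) = (24 + m)/(2*m) (k(m) = (m + 24)/(m + m) = (24 + m)/((2*m)) = (24 + m)*(1/(2*m)) = (24 + m)/(2*m))
((4*8)*(3/k(s)))*33 = ((4*8)*(3/(((24 - 1/4)/(2*(-1/4))))))*33 = (32*(3/(((1/2)*(-4)*(95/4)))))*33 = (32*(3/(-95/2)))*33 = (32*(3*(-2/95)))*33 = (32*(-6/95))*33 = -192/95*33 = -6336/95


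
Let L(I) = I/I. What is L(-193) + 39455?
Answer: 39456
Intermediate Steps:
L(I) = 1
L(-193) + 39455 = 1 + 39455 = 39456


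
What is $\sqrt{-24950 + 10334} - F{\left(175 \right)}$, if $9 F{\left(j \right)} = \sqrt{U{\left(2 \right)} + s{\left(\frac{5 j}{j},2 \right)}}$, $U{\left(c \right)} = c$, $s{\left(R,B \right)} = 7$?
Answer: $- \frac{1}{3} + 6 i \sqrt{406} \approx -0.33333 + 120.9 i$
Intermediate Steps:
$F{\left(j \right)} = \frac{1}{3}$ ($F{\left(j \right)} = \frac{\sqrt{2 + 7}}{9} = \frac{\sqrt{9}}{9} = \frac{1}{9} \cdot 3 = \frac{1}{3}$)
$\sqrt{-24950 + 10334} - F{\left(175 \right)} = \sqrt{-24950 + 10334} - \frac{1}{3} = \sqrt{-14616} - \frac{1}{3} = 6 i \sqrt{406} - \frac{1}{3} = - \frac{1}{3} + 6 i \sqrt{406}$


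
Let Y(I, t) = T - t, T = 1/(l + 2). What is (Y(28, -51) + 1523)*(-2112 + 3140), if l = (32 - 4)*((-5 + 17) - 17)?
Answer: 111646454/69 ≈ 1.6181e+6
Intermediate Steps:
l = -140 (l = 28*(12 - 17) = 28*(-5) = -140)
T = -1/138 (T = 1/(-140 + 2) = 1/(-138) = -1/138 ≈ -0.0072464)
Y(I, t) = -1/138 - t
(Y(28, -51) + 1523)*(-2112 + 3140) = ((-1/138 - 1*(-51)) + 1523)*(-2112 + 3140) = ((-1/138 + 51) + 1523)*1028 = (7037/138 + 1523)*1028 = (217211/138)*1028 = 111646454/69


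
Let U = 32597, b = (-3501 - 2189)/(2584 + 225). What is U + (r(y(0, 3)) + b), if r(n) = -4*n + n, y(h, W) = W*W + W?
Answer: 91458159/2809 ≈ 32559.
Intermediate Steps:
y(h, W) = W + W² (y(h, W) = W² + W = W + W²)
r(n) = -3*n
b = -5690/2809 ≈ -2.0256
U + (r(y(0, 3)) + b) = 32597 + (-9*(1 + 3) - 5690/2809) = 32597 + (-9*4 - 5690/2809) = 32597 + (-3*12 - 5690/2809) = 32597 + (-36 - 5690/2809) = 32597 - 106814/2809 = 91458159/2809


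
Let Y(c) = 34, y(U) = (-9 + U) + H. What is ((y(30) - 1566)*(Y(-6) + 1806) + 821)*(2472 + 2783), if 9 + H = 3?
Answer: -14992614845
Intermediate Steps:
H = -6 (H = -9 + 3 = -6)
y(U) = -15 + U (y(U) = (-9 + U) - 6 = -15 + U)
((y(30) - 1566)*(Y(-6) + 1806) + 821)*(2472 + 2783) = (((-15 + 30) - 1566)*(34 + 1806) + 821)*(2472 + 2783) = ((15 - 1566)*1840 + 821)*5255 = (-1551*1840 + 821)*5255 = (-2853840 + 821)*5255 = -2853019*5255 = -14992614845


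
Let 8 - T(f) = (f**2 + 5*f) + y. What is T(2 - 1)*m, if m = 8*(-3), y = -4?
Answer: -144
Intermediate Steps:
T(f) = 12 - f**2 - 5*f (T(f) = 8 - ((f**2 + 5*f) - 4) = 8 - (-4 + f**2 + 5*f) = 8 + (4 - f**2 - 5*f) = 12 - f**2 - 5*f)
m = -24
T(2 - 1)*m = (12 - (2 - 1)**2 - 5*(2 - 1))*(-24) = (12 - 1*1**2 - 5*1)*(-24) = (12 - 1*1 - 5)*(-24) = (12 - 1 - 5)*(-24) = 6*(-24) = -144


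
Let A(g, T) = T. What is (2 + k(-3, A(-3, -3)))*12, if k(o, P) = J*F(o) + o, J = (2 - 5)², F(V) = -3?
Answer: -336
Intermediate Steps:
J = 9 (J = (-3)² = 9)
k(o, P) = -27 + o (k(o, P) = 9*(-3) + o = -27 + o)
(2 + k(-3, A(-3, -3)))*12 = (2 + (-27 - 3))*12 = (2 - 30)*12 = -28*12 = -336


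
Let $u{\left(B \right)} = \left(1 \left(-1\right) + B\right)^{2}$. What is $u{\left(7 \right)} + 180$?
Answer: $216$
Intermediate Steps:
$u{\left(B \right)} = \left(-1 + B\right)^{2}$
$u{\left(7 \right)} + 180 = \left(-1 + 7\right)^{2} + 180 = 6^{2} + 180 = 36 + 180 = 216$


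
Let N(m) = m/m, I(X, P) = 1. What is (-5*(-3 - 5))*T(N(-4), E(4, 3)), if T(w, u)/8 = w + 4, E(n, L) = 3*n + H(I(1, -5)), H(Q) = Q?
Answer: 1600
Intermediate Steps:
N(m) = 1
E(n, L) = 1 + 3*n (E(n, L) = 3*n + 1 = 1 + 3*n)
T(w, u) = 32 + 8*w (T(w, u) = 8*(w + 4) = 8*(4 + w) = 32 + 8*w)
(-5*(-3 - 5))*T(N(-4), E(4, 3)) = (-5*(-3 - 5))*(32 + 8*1) = (-5*(-8))*(32 + 8) = 40*40 = 1600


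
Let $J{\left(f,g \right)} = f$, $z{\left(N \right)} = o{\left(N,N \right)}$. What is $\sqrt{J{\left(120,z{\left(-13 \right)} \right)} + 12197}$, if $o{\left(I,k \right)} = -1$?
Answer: $\sqrt{12317} \approx 110.98$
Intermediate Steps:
$z{\left(N \right)} = -1$
$\sqrt{J{\left(120,z{\left(-13 \right)} \right)} + 12197} = \sqrt{120 + 12197} = \sqrt{12317}$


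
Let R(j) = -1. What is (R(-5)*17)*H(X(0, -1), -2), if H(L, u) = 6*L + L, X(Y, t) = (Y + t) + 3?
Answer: -238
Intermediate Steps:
X(Y, t) = 3 + Y + t
H(L, u) = 7*L
(R(-5)*17)*H(X(0, -1), -2) = (-1*17)*(7*(3 + 0 - 1)) = -119*2 = -17*14 = -238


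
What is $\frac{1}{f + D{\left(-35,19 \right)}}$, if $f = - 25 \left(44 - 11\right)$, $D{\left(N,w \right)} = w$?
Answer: $- \frac{1}{806} \approx -0.0012407$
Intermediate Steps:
$f = -825$ ($f = \left(-25\right) 33 = -825$)
$\frac{1}{f + D{\left(-35,19 \right)}} = \frac{1}{-825 + 19} = \frac{1}{-806} = - \frac{1}{806}$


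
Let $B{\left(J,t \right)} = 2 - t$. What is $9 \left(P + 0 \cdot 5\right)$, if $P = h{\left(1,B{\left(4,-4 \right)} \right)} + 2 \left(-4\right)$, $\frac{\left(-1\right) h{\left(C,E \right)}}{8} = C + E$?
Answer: $-576$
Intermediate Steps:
$h{\left(C,E \right)} = - 8 C - 8 E$ ($h{\left(C,E \right)} = - 8 \left(C + E\right) = - 8 C - 8 E$)
$P = -64$ ($P = \left(\left(-8\right) 1 - 8 \left(2 - -4\right)\right) + 2 \left(-4\right) = \left(-8 - 8 \left(2 + 4\right)\right) - 8 = \left(-8 - 48\right) - 8 = -56 - 8 = -64$)
$9 \left(P + 0 \cdot 5\right) = 9 \left(-64 + 0 \cdot 5\right) = 9 \left(-64 + 0\right) = 9 \left(-64\right) = -576$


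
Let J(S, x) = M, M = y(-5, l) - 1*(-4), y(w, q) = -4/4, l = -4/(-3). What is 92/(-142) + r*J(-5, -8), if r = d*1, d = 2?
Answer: 380/71 ≈ 5.3521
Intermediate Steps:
l = 4/3 (l = -4*(-1/3) = 4/3 ≈ 1.3333)
y(w, q) = -1 (y(w, q) = -4*1/4 = -1)
M = 3 (M = -1 - 1*(-4) = -1 + 4 = 3)
J(S, x) = 3
r = 2 (r = 2*1 = 2)
92/(-142) + r*J(-5, -8) = 92/(-142) + 2*3 = 92*(-1/142) + 6 = -46/71 + 6 = 380/71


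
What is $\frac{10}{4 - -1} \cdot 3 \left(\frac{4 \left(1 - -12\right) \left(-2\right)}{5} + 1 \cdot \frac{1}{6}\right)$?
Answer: $- \frac{619}{5} \approx -123.8$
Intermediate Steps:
$\frac{10}{4 - -1} \cdot 3 \left(\frac{4 \left(1 - -12\right) \left(-2\right)}{5} + 1 \cdot \frac{1}{6}\right) = \frac{10}{4 + 1} \cdot 3 \left(4 \left(1 + 12\right) \left(-2\right) \frac{1}{5} + 1 \cdot \frac{1}{6}\right) = \frac{10}{5} \cdot 3 \left(4 \cdot 13 \left(-2\right) \frac{1}{5} + \frac{1}{6}\right) = 10 \cdot \frac{1}{5} \cdot 3 \left(52 \left(-2\right) \frac{1}{5} + \frac{1}{6}\right) = 2 \cdot 3 \left(\left(-104\right) \frac{1}{5} + \frac{1}{6}\right) = 6 \left(- \frac{104}{5} + \frac{1}{6}\right) = 6 \left(- \frac{619}{30}\right) = - \frac{619}{5}$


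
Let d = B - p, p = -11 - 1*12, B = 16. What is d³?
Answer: 59319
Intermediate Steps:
p = -23 (p = -11 - 12 = -23)
d = 39 (d = 16 - 1*(-23) = 16 + 23 = 39)
d³ = 39³ = 59319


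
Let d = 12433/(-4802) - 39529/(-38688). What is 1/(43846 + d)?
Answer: 92889888/4072704434425 ≈ 2.2808e-5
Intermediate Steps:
d = -145594823/92889888 (d = 12433*(-1/4802) - 39529*(-1/38688) = -12433/4802 + 39529/38688 = -145594823/92889888 ≈ -1.5674)
1/(43846 + d) = 1/(43846 - 145594823/92889888) = 1/(4072704434425/92889888) = 92889888/4072704434425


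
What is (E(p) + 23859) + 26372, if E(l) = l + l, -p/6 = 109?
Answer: 48923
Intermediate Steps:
p = -654 (p = -6*109 = -654)
E(l) = 2*l
(E(p) + 23859) + 26372 = (2*(-654) + 23859) + 26372 = (-1308 + 23859) + 26372 = 22551 + 26372 = 48923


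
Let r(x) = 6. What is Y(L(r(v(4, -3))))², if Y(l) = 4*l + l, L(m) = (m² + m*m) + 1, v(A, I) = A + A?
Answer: 133225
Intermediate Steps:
v(A, I) = 2*A
L(m) = 1 + 2*m² (L(m) = (m² + m²) + 1 = 2*m² + 1 = 1 + 2*m²)
Y(l) = 5*l
Y(L(r(v(4, -3))))² = (5*(1 + 2*6²))² = (5*(1 + 2*36))² = (5*(1 + 72))² = (5*73)² = 365² = 133225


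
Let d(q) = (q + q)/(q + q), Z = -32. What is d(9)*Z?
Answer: -32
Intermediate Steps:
d(q) = 1 (d(q) = (2*q)/((2*q)) = (2*q)*(1/(2*q)) = 1)
d(9)*Z = 1*(-32) = -32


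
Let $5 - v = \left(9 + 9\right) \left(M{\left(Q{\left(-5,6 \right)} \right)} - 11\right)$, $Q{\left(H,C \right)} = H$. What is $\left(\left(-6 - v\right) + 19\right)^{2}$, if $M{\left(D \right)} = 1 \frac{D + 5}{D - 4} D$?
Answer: $36100$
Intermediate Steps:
$M{\left(D \right)} = \frac{D \left(5 + D\right)}{-4 + D}$ ($M{\left(D \right)} = 1 \frac{5 + D}{-4 + D} D = \frac{5 + D}{-4 + D} D = \frac{D \left(5 + D\right)}{-4 + D}$)
$v = 203$ ($v = 5 - \left(9 + 9\right) \left(- \frac{5 \left(5 - 5\right)}{-4 - 5} - 11\right) = 5 - 18 \left(\left(-5\right) \frac{1}{-9} \cdot 0 - 11\right) = 5 - 18 \left(\left(-5\right) \left(- \frac{1}{9}\right) 0 - 11\right) = 5 - 18 \left(0 - 11\right) = 5 - 18 \left(-11\right) = 5 - -198 = 5 + 198 = 203$)
$\left(\left(-6 - v\right) + 19\right)^{2} = \left(\left(-6 - 203\right) + 19\right)^{2} = \left(-209 + 19\right)^{2} = \left(-190\right)^{2} = 36100$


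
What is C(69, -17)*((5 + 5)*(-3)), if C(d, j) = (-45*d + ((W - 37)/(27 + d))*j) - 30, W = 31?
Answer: 752145/8 ≈ 94018.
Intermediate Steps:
C(d, j) = -30 - 45*d - 6*j/(27 + d) (C(d, j) = (-45*d + ((31 - 37)/(27 + d))*j) - 30 = (-45*d + (-6/(27 + d))*j) - 30 = (-45*d - 6*j/(27 + d)) - 30 = -30 - 45*d - 6*j/(27 + d))
C(69, -17)*((5 + 5)*(-3)) = (3*(-270 - 415*69 - 15*69² - 2*(-17))/(27 + 69))*((5 + 5)*(-3)) = (3*(-270 - 28635 - 15*4761 + 34)/96)*(10*(-3)) = (3*(1/96)*(-270 - 28635 - 71415 + 34))*(-30) = (3*(1/96)*(-100286))*(-30) = -50143/16*(-30) = 752145/8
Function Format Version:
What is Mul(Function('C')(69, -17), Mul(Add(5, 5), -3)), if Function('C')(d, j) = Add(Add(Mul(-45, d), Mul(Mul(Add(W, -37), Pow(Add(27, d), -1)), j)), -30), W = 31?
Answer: Rational(752145, 8) ≈ 94018.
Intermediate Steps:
Function('C')(d, j) = Add(-30, Mul(-45, d), Mul(-6, j, Pow(Add(27, d), -1))) (Function('C')(d, j) = Add(Add(Mul(-45, d), Mul(Mul(Add(31, -37), Pow(Add(27, d), -1)), j)), -30) = Add(Add(Mul(-45, d), Mul(Mul(-6, Pow(Add(27, d), -1)), j)), -30) = Add(Add(Mul(-45, d), Mul(-6, j, Pow(Add(27, d), -1))), -30) = Add(-30, Mul(-45, d), Mul(-6, j, Pow(Add(27, d), -1))))
Mul(Function('C')(69, -17), Mul(Add(5, 5), -3)) = Mul(Mul(3, Pow(Add(27, 69), -1), Add(-270, Mul(-415, 69), Mul(-15, Pow(69, 2)), Mul(-2, -17))), Mul(Add(5, 5), -3)) = Mul(Mul(3, Pow(96, -1), Add(-270, -28635, Mul(-15, 4761), 34)), Mul(10, -3)) = Mul(Mul(3, Rational(1, 96), Add(-270, -28635, -71415, 34)), -30) = Mul(Mul(3, Rational(1, 96), -100286), -30) = Mul(Rational(-50143, 16), -30) = Rational(752145, 8)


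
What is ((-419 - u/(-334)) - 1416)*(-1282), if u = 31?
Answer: 392842619/167 ≈ 2.3524e+6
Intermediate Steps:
((-419 - u/(-334)) - 1416)*(-1282) = ((-419 - 31/(-334)) - 1416)*(-1282) = ((-419 - 31*(-1)/334) - 1416)*(-1282) = ((-419 - 1*(-31/334)) - 1416)*(-1282) = ((-419 + 31/334) - 1416)*(-1282) = (-139915/334 - 1416)*(-1282) = -612859/334*(-1282) = 392842619/167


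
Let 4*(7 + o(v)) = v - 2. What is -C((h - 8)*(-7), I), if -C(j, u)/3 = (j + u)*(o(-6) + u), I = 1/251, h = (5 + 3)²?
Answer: 666500634/63001 ≈ 10579.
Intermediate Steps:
o(v) = -15/2 + v/4 (o(v) = -7 + (v - 2)/4 = -7 + (-2 + v)/4 = -7 + (-½ + v/4) = -15/2 + v/4)
h = 64 (h = 8² = 64)
I = 1/251 ≈ 0.0039841
C(j, u) = -3*(-9 + u)*(j + u) (C(j, u) = -3*(j + u)*((-15/2 + (¼)*(-6)) + u) = -3*(j + u)*((-15/2 - 3/2) + u) = -3*(j + u)*(-9 + u) = -3*(-9 + u)*(j + u))
-C((h - 8)*(-7), I) = -(-3*(1/251)² + 27*((64 - 8)*(-7)) + 27*(1/251) - 3*(64 - 8)*(-7)*1/251) = -(-3*1/63001 + 27*(56*(-7)) + 27/251 - 3*56*(-7)*1/251) = -(-3/63001 + 27*(-392) + 27/251 - 3*(-392)*1/251) = -(-3/63001 - 10584 + 27/251 + 1176/251) = -1*(-666500634/63001) = 666500634/63001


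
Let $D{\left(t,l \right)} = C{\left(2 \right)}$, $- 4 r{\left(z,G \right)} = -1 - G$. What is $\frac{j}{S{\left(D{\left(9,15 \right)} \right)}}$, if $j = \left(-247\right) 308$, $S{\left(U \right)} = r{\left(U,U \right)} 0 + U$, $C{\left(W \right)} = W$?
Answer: $-38038$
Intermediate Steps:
$r{\left(z,G \right)} = \frac{1}{4} + \frac{G}{4}$ ($r{\left(z,G \right)} = - \frac{-1 - G}{4} = \frac{1}{4} + \frac{G}{4}$)
$D{\left(t,l \right)} = 2$
$S{\left(U \right)} = U$ ($S{\left(U \right)} = \left(\frac{1}{4} + \frac{U}{4}\right) 0 + U = 0 + U = U$)
$j = -76076$
$\frac{j}{S{\left(D{\left(9,15 \right)} \right)}} = - \frac{76076}{2} = \left(-76076\right) \frac{1}{2} = -38038$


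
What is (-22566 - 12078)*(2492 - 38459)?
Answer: 1246040748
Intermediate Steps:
(-22566 - 12078)*(2492 - 38459) = -34644*(-35967) = 1246040748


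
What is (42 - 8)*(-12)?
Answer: -408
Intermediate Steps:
(42 - 8)*(-12) = 34*(-12) = -408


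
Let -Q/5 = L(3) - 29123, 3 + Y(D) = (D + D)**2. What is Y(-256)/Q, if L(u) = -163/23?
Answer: 6029243/3349960 ≈ 1.7998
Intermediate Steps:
L(u) = -163/23 (L(u) = -163*1/23 = -163/23)
Y(D) = -3 + 4*D**2 (Y(D) = -3 + (D + D)**2 = -3 + (2*D)**2 = -3 + 4*D**2)
Q = 3349960/23 (Q = -5*(-163/23 - 29123) = -5*(-669992/23) = 3349960/23 ≈ 1.4565e+5)
Y(-256)/Q = (-3 + 4*(-256)**2)/(3349960/23) = (-3 + 4*65536)*(23/3349960) = (-3 + 262144)*(23/3349960) = 262141*(23/3349960) = 6029243/3349960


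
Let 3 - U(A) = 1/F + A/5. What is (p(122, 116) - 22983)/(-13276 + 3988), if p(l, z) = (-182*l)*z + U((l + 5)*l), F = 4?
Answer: 52034861/185760 ≈ 280.12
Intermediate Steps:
U(A) = 11/4 - A/5 (U(A) = 3 - (1/4 + A/5) = 3 + (-1/4 - A/5) = 11/4 - A/5)
p(l, z) = 11/4 - 182*l*z - l*(5 + l)/5 (p(l, z) = (-182*l)*z + (11/4 - (l + 5)*l/5) = -182*l*z + (11/4 - (5 + l)*l/5) = -182*l*z + (11/4 - l*(5 + l)/5) = 11/4 - 182*l*z - l*(5 + l)/5)
(p(122, 116) - 22983)/(-13276 + 3988) = ((11/4 - 182*122*116 - 1/5*122*(5 + 122)) - 22983)/(-13276 + 3988) = ((11/4 - 2575664 - 1/5*122*127) - 22983)/(-9288) = ((11/4 - 2575664 - 15494/5) - 22983)*(-1/9288) = (-51575201/20 - 22983)*(-1/9288) = -52034861/20*(-1/9288) = 52034861/185760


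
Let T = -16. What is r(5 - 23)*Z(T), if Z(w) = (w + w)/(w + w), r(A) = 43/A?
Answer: -43/18 ≈ -2.3889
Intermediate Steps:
Z(w) = 1 (Z(w) = (2*w)/((2*w)) = (2*w)*(1/(2*w)) = 1)
r(5 - 23)*Z(T) = (43/(5 - 23))*1 = (43/(-18))*1 = (43*(-1/18))*1 = -43/18*1 = -43/18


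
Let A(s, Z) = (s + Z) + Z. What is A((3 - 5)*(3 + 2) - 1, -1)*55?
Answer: -715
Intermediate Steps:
A(s, Z) = s + 2*Z (A(s, Z) = (Z + s) + Z = s + 2*Z)
A((3 - 5)*(3 + 2) - 1, -1)*55 = (((3 - 5)*(3 + 2) - 1) + 2*(-1))*55 = ((-2*5 - 1) - 2)*55 = ((-10 - 1) - 2)*55 = (-11 - 2)*55 = -13*55 = -715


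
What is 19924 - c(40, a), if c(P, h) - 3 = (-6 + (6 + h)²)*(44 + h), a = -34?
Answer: 12141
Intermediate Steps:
c(P, h) = 3 + (-6 + (6 + h)²)*(44 + h)
19924 - c(40, a) = 19924 - (1323 + (-34)³ + 56*(-34)² + 558*(-34)) = 19924 - (1323 - 39304 + 56*1156 - 18972) = 19924 - (1323 - 39304 + 64736 - 18972) = 19924 - 1*7783 = 19924 - 7783 = 12141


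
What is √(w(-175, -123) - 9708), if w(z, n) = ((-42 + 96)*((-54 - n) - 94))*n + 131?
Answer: √156473 ≈ 395.57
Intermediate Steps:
w(z, n) = 131 + n*(-7992 - 54*n) (w(z, n) = (54*(-148 - n))*n + 131 = (-7992 - 54*n)*n + 131 = n*(-7992 - 54*n) + 131 = 131 + n*(-7992 - 54*n))
√(w(-175, -123) - 9708) = √((131 - 7992*(-123) - 54*(-123)²) - 9708) = √((131 + 983016 - 54*15129) - 9708) = √((131 + 983016 - 816966) - 9708) = √(166181 - 9708) = √156473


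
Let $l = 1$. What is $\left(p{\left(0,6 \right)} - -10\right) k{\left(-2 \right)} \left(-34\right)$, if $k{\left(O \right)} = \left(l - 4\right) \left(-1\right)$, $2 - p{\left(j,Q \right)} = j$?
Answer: $-1224$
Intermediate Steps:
$p{\left(j,Q \right)} = 2 - j$
$k{\left(O \right)} = 3$ ($k{\left(O \right)} = \left(1 - 4\right) \left(-1\right) = \left(-3\right) \left(-1\right) = 3$)
$\left(p{\left(0,6 \right)} - -10\right) k{\left(-2 \right)} \left(-34\right) = \left(\left(2 - 0\right) - -10\right) 3 \left(-34\right) = \left(\left(2 + 0\right) + 10\right) 3 \left(-34\right) = \left(2 + 10\right) 3 \left(-34\right) = 12 \cdot 3 \left(-34\right) = 36 \left(-34\right) = -1224$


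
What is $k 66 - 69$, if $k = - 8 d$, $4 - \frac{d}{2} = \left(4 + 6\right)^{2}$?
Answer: $101307$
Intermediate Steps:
$d = -192$ ($d = 8 - 2 \left(4 + 6\right)^{2} = 8 - 2 \cdot 10^{2} = 8 - 200 = -192$)
$k = 1536$ ($k = \left(-8\right) \left(-192\right) = 1536$)
$k 66 - 69 = 1536 \cdot 66 - 69 = 101376 - 69 = 101307$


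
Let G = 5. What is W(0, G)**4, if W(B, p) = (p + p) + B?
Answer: 10000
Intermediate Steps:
W(B, p) = B + 2*p (W(B, p) = 2*p + B = B + 2*p)
W(0, G)**4 = (0 + 2*5)**4 = (0 + 10)**4 = 10**4 = 10000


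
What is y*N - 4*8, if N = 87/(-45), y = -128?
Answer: 3232/15 ≈ 215.47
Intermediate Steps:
N = -29/15 (N = 87*(-1/45) = -29/15 ≈ -1.9333)
y*N - 4*8 = -128*(-29/15) - 4*8 = 3712/15 - 32 = 3232/15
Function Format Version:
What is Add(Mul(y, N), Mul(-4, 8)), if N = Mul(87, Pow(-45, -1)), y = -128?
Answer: Rational(3232, 15) ≈ 215.47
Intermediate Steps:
N = Rational(-29, 15) (N = Mul(87, Rational(-1, 45)) = Rational(-29, 15) ≈ -1.9333)
Add(Mul(y, N), Mul(-4, 8)) = Add(Mul(-128, Rational(-29, 15)), Mul(-4, 8)) = Add(Rational(3712, 15), -32) = Rational(3232, 15)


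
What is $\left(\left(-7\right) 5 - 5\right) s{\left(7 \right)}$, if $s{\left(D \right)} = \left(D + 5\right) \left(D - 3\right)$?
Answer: $-1920$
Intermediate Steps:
$s{\left(D \right)} = \left(-3 + D\right) \left(5 + D\right)$ ($s{\left(D \right)} = \left(5 + D\right) \left(-3 + D\right) = \left(-3 + D\right) \left(5 + D\right)$)
$\left(\left(-7\right) 5 - 5\right) s{\left(7 \right)} = \left(\left(-7\right) 5 - 5\right) \left(-15 + 7^{2} + 2 \cdot 7\right) = \left(-35 - 5\right) \left(-15 + 49 + 14\right) = \left(-40\right) 48 = -1920$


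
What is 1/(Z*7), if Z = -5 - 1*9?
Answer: -1/98 ≈ -0.010204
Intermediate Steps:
Z = -14 (Z = -5 - 9 = -14)
1/(Z*7) = 1/(-14*7) = 1/(-98) = -1/98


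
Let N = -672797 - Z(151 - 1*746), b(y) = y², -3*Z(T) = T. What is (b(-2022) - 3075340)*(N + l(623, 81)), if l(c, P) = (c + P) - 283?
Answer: -2044243951112/3 ≈ -6.8142e+11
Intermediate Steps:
Z(T) = -T/3
l(c, P) = -283 + P + c (l(c, P) = (P + c) - 283 = -283 + P + c)
N = -2018986/3 (N = -672797 - (-1)*(151 - 1*746)/3 = -672797 - (-1)*(151 - 746)/3 = -672797 - (-1)*(-595)/3 = -672797 - 1*595/3 = -672797 - 595/3 = -2018986/3 ≈ -6.7300e+5)
(b(-2022) - 3075340)*(N + l(623, 81)) = ((-2022)² - 3075340)*(-2018986/3 + (-283 + 81 + 623)) = (4088484 - 3075340)*(-2018986/3 + 421) = 1013144*(-2017723/3) = -2044243951112/3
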